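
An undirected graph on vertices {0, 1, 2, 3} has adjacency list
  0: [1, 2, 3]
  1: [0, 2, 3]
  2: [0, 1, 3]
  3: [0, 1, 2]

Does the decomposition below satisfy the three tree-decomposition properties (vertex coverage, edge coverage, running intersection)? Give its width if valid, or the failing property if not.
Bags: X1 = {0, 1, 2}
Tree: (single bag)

No — vertex 3 appears in no bag.

A tree decomposition must satisfy three properties: every vertex lies in some bag; for every edge, both endpoints lie together in some bag; and for every vertex, the bags containing it form a connected subtree. Here vertex 3 appears in no bag, so the decomposition is invalid.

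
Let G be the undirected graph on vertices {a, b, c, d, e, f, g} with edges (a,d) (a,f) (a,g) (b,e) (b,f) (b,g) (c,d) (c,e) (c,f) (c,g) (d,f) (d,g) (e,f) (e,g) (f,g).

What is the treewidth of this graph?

A width-3 tree decomposition is:
Bags: B1 = {c, d, f, g}  B2 = {c, e, f, g}  B3 = {b, e, f, g}  B4 = {a, d, f, g}
Tree: B1–B2, B2–B3, B1–B4
Each bag holds 4 vertices, so the decomposition has width 3, which upper-bounds the treewidth. On the other hand G contains the 4-clique {c, d, f, g}. A clique must lie in a single bag of any decomposition, so no decomposition can have width below 3. Combining the bounds, tw(G) = 3.

3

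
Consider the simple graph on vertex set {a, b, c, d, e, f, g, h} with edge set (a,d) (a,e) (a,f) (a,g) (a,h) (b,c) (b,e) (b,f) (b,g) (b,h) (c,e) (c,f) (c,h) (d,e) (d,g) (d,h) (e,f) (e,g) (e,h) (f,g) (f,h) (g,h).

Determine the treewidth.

4

A width-4 tree decomposition is:
Bags: B1 = {b, e, f, g, h}  B2 = {a, e, f, g, h}  B3 = {b, c, e, f, h}  B4 = {a, d, e, g, h}
Tree: B1–B2, B1–B3, B2–B4
Every bag has size at most 5, so the width is 5 − 1 = 4 and tw(G) ≤ 4. For the lower bound, the 5 vertices {a, d, e, g, h} are pairwise adjacent, and any tree decomposition puts a clique entirely inside one bag — forcing width ≥ 4. Therefore the treewidth is 4.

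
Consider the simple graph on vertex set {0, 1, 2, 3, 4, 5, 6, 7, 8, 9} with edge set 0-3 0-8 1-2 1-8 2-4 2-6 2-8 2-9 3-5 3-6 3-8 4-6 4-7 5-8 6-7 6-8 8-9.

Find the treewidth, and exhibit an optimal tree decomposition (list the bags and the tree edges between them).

Treewidth 2.
Bags: B1 = {2, 6, 8}  B2 = {3, 6, 8}  B3 = {3, 5, 8}  B4 = {0, 3, 8}  B5 = {2, 8, 9}  B6 = {2, 4, 6}  B7 = {1, 2, 8}  B8 = {4, 6, 7}
Tree: B1–B2, B2–B3, B2–B4, B1–B5, B1–B6, B5–B7, B6–B8

Each bag holds 3 vertices, so the decomposition has width 2, which upper-bounds the treewidth. Conversely, {0, 3, 8} is a clique of size 3, and the vertices of any clique must share a bag in every tree decomposition; so some bag has ≥ 3 vertices and tw(G) ≥ 2. Hence tw(G) = 2 exactly.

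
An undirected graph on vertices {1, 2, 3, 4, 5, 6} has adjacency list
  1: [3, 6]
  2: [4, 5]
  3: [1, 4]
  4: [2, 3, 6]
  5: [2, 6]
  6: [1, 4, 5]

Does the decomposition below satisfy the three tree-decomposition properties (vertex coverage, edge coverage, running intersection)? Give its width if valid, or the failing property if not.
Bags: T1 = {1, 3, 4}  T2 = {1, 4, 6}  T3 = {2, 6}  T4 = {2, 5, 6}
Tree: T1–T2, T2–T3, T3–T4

No — edge (4,2) lies in no bag.

A tree decomposition must satisfy three properties: every vertex lies in some bag; for every edge, both endpoints lie together in some bag; and for every vertex, the bags containing it form a connected subtree. Here edge (4,2) lies in no bag, so the decomposition is invalid.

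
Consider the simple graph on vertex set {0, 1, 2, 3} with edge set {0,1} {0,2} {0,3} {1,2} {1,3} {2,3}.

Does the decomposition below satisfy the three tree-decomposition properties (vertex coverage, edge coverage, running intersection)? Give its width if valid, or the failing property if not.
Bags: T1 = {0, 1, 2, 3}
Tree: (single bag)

Yes; width 3.

Every vertex of G appears in some bag (union = {0, 1, 2, 3}); every edge is covered by a bag; and for each vertex v the set of bags containing v is connected in the bag tree. The decomposition is therefore valid. The largest bag has 4 vertices, so the width is 3.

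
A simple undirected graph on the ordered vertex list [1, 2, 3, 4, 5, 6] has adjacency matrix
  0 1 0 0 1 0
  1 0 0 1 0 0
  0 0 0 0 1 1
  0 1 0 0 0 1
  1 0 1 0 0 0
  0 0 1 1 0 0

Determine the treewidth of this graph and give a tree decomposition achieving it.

Treewidth 2.
One such decomposition:
Bags: B1 = {2, 4, 6}  B2 = {1, 2, 6}  B3 = {1, 5, 6}  B4 = {3, 5, 6}
Tree: B1–B2, B2–B3, B3–B4

Each bag holds 3 vertices, so the decomposition has width 2, which upper-bounds the treewidth. For the lower bound, G contains the cycle 6–4–2–1–5–3–6, so G is not a forest; only forests have treewidth ≤ 1, hence tw(G) ≥ 2. Therefore the treewidth is 2.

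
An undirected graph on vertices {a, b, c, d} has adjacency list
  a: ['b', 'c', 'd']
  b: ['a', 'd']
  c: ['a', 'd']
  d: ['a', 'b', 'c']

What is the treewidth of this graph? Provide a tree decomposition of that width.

The largest bag has 3 vertices, giving width 2; this decomposition certifies tw(G) ≤ 2. For the lower bound, the 3 vertices {a, c, d} are pairwise adjacent, and any tree decomposition puts a clique entirely inside one bag — forcing width ≥ 2. Hence tw(G) = 2 exactly.

Treewidth 2.
Bags: B1 = {a, b, d}  B2 = {a, c, d}
Tree: B1–B2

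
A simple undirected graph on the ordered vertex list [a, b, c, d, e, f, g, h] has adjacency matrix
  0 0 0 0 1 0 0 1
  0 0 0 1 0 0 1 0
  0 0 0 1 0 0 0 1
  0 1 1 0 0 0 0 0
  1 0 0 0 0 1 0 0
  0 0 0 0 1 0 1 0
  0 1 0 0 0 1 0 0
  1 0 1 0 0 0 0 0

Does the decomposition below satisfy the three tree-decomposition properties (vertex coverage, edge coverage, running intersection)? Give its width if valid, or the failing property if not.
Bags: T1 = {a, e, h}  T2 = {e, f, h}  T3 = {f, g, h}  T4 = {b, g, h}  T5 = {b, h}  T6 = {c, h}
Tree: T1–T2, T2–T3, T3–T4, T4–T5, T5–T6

A tree decomposition must satisfy three properties: every vertex lies in some bag; for every edge, both endpoints lie together in some bag; and for every vertex, the bags containing it form a connected subtree. Here vertex d appears in no bag, so the decomposition is invalid.

No — vertex d appears in no bag.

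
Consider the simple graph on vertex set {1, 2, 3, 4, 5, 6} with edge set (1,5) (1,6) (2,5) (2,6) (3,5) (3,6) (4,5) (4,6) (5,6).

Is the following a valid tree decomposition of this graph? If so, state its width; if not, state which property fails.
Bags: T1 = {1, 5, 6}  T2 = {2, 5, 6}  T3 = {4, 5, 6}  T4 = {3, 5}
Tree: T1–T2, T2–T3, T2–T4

No — edge (6,3) lies in no bag.

A tree decomposition must satisfy three properties: every vertex lies in some bag; for every edge, both endpoints lie together in some bag; and for every vertex, the bags containing it form a connected subtree. Here edge (6,3) lies in no bag, so the decomposition is invalid.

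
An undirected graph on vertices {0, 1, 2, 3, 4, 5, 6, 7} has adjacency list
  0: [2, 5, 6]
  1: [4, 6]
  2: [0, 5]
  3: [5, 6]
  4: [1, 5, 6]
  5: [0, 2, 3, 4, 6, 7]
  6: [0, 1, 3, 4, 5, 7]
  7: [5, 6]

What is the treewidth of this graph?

A width-2 tree decomposition is:
Bags: B1 = {0, 5, 6}  B2 = {4, 5, 6}  B3 = {1, 4, 6}  B4 = {5, 6, 7}  B5 = {3, 5, 6}  B6 = {0, 2, 5}
Tree: B1–B2, B2–B3, B1–B4, B1–B5, B1–B6
The largest bag has 3 vertices, giving width 2; this decomposition certifies tw(G) ≤ 2. Conversely, {1, 4, 6} is a clique of size 3, and the vertices of any clique must share a bag in every tree decomposition; so some bag has ≥ 3 vertices and tw(G) ≥ 2. Combining the bounds, tw(G) = 2.

2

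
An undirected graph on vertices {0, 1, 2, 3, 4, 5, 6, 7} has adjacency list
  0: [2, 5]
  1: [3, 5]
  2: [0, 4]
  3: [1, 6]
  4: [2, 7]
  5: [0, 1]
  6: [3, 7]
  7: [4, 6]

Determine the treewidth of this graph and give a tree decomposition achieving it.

The largest bag has 3 vertices, giving width 2; this decomposition certifies tw(G) ≤ 2. For the lower bound, G contains the cycle 6–7–4–2–0–5–1–3–6, so G is not a forest; only forests have treewidth ≤ 1, hence tw(G) ≥ 2. Hence tw(G) = 2 exactly.

Treewidth 2.
One such decomposition:
Bags: B1 = {4, 6, 7}  B2 = {2, 4, 6}  B3 = {0, 2, 6}  B4 = {0, 5, 6}  B5 = {1, 5, 6}  B6 = {1, 3, 6}
Tree: B1–B2, B2–B3, B3–B4, B4–B5, B5–B6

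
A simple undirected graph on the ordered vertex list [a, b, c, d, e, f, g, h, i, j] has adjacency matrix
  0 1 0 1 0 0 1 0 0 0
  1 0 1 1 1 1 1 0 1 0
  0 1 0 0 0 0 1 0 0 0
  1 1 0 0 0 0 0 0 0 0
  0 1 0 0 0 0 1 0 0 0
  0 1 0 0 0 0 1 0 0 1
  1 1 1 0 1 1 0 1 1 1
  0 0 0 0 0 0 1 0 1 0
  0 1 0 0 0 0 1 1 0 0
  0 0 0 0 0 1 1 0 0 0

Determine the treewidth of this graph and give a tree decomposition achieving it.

Treewidth 2.
Bags: B1 = {g, h, i}  B2 = {b, g, i}  B3 = {b, f, g}  B4 = {a, b, g}  B5 = {b, e, g}  B6 = {a, b, d}  B7 = {b, c, g}  B8 = {f, g, j}
Tree: B1–B2, B2–B3, B3–B4, B4–B5, B4–B6, B2–B7, B3–B8

Every bag has size at most 3, so the width is 3 − 1 = 2 and tw(G) ≤ 2. For the lower bound, the 3 vertices {a, b, d} are pairwise adjacent, and any tree decomposition puts a clique entirely inside one bag — forcing width ≥ 2. Therefore the treewidth is 2.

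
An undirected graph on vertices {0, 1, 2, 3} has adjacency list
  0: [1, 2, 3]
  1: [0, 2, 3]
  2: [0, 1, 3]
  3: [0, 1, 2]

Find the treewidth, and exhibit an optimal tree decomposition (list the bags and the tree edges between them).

A single bag containing all 4 vertices is trivially a valid decomposition of width 3. Conversely, {0, 1, 2, 3} is a clique of size 4, and the vertices of any clique must share a bag in every tree decomposition; so some bag has ≥ 4 vertices and tw(G) ≥ 3. Combining the bounds, tw(G) = 3.

Treewidth 3.
Bags: B1 = {0, 1, 2, 3}
Tree: (single bag)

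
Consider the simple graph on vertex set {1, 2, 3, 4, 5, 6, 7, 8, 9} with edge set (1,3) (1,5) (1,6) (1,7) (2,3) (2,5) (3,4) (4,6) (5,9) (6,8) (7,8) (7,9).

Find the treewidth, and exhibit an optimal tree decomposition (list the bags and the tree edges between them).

Treewidth 3.
Bags: B1 = {4, 6, 7, 8}  B2 = {1, 4, 6, 7}  B3 = {1, 3, 4, 7}  B4 = {1, 3, 7, 9}  B5 = {1, 3, 5, 9}  B6 = {2, 3, 5, 9}
Tree: B1–B2, B2–B3, B3–B4, B4–B5, B5–B6

Each bag holds 4 vertices, so the decomposition has width 3, which upper-bounds the treewidth. For the lower bound: the 4 vertex sets {4,6,8}, {7}, {1}, {2,3,5,9} are disjoint, each induces a connected subgraph, and every pair is joined by at least one edge of G. Contracting each set to a single vertex therefore yields K_{4} as a minor, and since treewidth is minor-monotone, tw(G) ≥ tw(K_{4}) = 3. Therefore the treewidth is 3.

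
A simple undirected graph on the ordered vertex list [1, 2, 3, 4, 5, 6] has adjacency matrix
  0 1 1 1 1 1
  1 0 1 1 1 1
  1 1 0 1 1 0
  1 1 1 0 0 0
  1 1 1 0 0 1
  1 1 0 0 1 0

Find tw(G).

A width-3 tree decomposition is:
Bags: B1 = {1, 2, 3, 4}  B2 = {1, 2, 3, 5}  B3 = {1, 2, 5, 6}
Tree: B1–B2, B2–B3
Every bag has size at most 4, so the width is 4 − 1 = 3 and tw(G) ≤ 3. For the lower bound, the 4 vertices {1, 2, 3, 4} are pairwise adjacent, and any tree decomposition puts a clique entirely inside one bag — forcing width ≥ 3. Therefore the treewidth is 3.

3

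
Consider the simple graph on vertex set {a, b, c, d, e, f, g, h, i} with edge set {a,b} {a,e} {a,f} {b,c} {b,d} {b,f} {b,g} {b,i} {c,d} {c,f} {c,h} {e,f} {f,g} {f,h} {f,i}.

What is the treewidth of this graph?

2

A width-2 tree decomposition is:
Bags: B1 = {b, c, f}  B2 = {c, f, h}  B3 = {b, f, i}  B4 = {a, b, f}  B5 = {b, c, d}  B6 = {b, f, g}  B7 = {a, e, f}
Tree: B1–B2, B1–B3, B1–B4, B1–B5, B3–B6, B4–B7
Every bag has size at most 3, so the width is 3 − 1 = 2 and tw(G) ≤ 2. Conversely, {b, c, d} is a clique of size 3, and the vertices of any clique must share a bag in every tree decomposition; so some bag has ≥ 3 vertices and tw(G) ≥ 2. The upper and lower bounds meet at 2, so that is the treewidth.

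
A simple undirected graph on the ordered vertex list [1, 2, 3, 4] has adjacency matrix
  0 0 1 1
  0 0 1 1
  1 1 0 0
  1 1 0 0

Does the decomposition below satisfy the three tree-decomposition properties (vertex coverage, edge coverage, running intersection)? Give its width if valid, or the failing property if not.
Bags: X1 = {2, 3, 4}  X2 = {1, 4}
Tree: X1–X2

A tree decomposition must satisfy three properties: every vertex lies in some bag; for every edge, both endpoints lie together in some bag; and for every vertex, the bags containing it form a connected subtree. Here edge (3,1) lies in no bag, so the decomposition is invalid.

No — edge (3,1) lies in no bag.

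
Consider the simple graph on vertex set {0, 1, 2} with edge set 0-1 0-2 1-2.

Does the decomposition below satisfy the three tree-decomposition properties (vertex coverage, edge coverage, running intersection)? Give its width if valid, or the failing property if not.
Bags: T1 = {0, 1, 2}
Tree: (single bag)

Yes; width 2.

Every vertex of G appears in some bag (union = {0, 1, 2}); every edge is covered by a bag; and for each vertex v the set of bags containing v is connected in the bag tree. The decomposition is therefore valid. The largest bag has 3 vertices, so the width is 2.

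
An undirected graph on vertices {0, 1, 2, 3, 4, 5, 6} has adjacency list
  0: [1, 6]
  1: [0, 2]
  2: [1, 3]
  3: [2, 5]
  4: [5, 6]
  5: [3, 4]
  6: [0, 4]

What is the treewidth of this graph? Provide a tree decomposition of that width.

Each bag holds 3 vertices, so the decomposition has width 2, which upper-bounds the treewidth. The edges 6–4–5–3–2–1–0–6 form a cycle, so G is not a tree and its treewidth is at least 2. Hence tw(G) = 2 exactly.

Treewidth 2.
Bags: B1 = {4, 5, 6}  B2 = {3, 5, 6}  B3 = {2, 3, 6}  B4 = {1, 2, 6}  B5 = {0, 1, 6}
Tree: B1–B2, B2–B3, B3–B4, B4–B5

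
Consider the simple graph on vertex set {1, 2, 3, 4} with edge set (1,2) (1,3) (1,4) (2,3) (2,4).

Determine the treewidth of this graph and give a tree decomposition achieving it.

Treewidth 2.
One such decomposition:
Bags: B1 = {1, 2, 4}  B2 = {1, 2, 3}
Tree: B1–B2

Every bag has size at most 3, so the width is 3 − 1 = 2 and tw(G) ≤ 2. For the lower bound, the 3 vertices {1, 2, 3} are pairwise adjacent, and any tree decomposition puts a clique entirely inside one bag — forcing width ≥ 2. Combining the bounds, tw(G) = 2.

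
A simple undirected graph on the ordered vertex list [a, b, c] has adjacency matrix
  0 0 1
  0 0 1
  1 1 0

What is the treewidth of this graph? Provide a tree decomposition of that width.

Each bag holds 2 vertices, so the decomposition has width 1, which upper-bounds the treewidth. Since G has at least one edge (e.g. c–a), it is not an edgeless graph, so tw(G) ≥ 1. Combining the bounds, tw(G) = 1.

Treewidth 1.
One optimal decomposition is:
Bags: B1 = {a, c}  B2 = {b, c}
Tree: B1–B2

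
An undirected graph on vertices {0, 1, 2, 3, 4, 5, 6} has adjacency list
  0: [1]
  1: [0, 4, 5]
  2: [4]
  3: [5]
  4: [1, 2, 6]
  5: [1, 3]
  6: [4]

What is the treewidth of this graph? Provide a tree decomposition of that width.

Treewidth 1.
One optimal decomposition is:
Bags: B1 = {3, 5}  B2 = {1, 5}  B3 = {1, 4}  B4 = {4, 6}  B5 = {0, 1}  B6 = {2, 4}
Tree: B1–B2, B2–B3, B3–B4, B2–B5, B3–B6

The largest bag has 2 vertices, giving width 1; this decomposition certifies tw(G) ≤ 1. G has an edge, so its treewidth is at least 1. Therefore the treewidth is 1.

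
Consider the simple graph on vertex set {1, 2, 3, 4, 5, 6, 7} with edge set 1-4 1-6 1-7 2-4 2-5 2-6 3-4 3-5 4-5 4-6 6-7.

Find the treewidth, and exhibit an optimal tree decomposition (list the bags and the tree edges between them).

The largest bag has 3 vertices, giving width 2; this decomposition certifies tw(G) ≤ 2. For the lower bound, the 3 vertices {1, 4, 6} are pairwise adjacent, and any tree decomposition puts a clique entirely inside one bag — forcing width ≥ 2. Hence tw(G) = 2 exactly.

Treewidth 2.
One such decomposition:
Bags: B1 = {2, 4, 6}  B2 = {2, 4, 5}  B3 = {1, 4, 6}  B4 = {3, 4, 5}  B5 = {1, 6, 7}
Tree: B1–B2, B1–B3, B2–B4, B3–B5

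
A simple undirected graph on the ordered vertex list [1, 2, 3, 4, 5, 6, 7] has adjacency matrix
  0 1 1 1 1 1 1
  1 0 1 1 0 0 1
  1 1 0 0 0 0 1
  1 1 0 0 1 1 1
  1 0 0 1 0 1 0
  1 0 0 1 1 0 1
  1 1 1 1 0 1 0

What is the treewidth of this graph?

3

A width-3 tree decomposition is:
Bags: B1 = {1, 2, 4, 7}  B2 = {1, 4, 6, 7}  B3 = {1, 4, 5, 6}  B4 = {1, 2, 3, 7}
Tree: B1–B2, B2–B3, B1–B4
Each bag holds 4 vertices, so the decomposition has width 3, which upper-bounds the treewidth. Conversely, {1, 2, 3, 7} is a clique of size 4, and the vertices of any clique must share a bag in every tree decomposition; so some bag has ≥ 4 vertices and tw(G) ≥ 3. Hence tw(G) = 3 exactly.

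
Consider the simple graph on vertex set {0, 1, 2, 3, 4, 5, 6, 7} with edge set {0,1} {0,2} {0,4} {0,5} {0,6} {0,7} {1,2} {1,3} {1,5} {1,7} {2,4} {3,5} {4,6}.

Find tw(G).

A width-2 tree decomposition is:
Bags: B1 = {0, 1, 5}  B2 = {0, 1, 2}  B3 = {0, 2, 4}  B4 = {1, 3, 5}  B5 = {0, 4, 6}  B6 = {0, 1, 7}
Tree: B1–B2, B2–B3, B1–B4, B3–B5, B2–B6
The largest bag has 3 vertices, giving width 2; this decomposition certifies tw(G) ≤ 2. Conversely, {0, 1, 2} is a clique of size 3, and the vertices of any clique must share a bag in every tree decomposition; so some bag has ≥ 3 vertices and tw(G) ≥ 2. Hence tw(G) = 2 exactly.

2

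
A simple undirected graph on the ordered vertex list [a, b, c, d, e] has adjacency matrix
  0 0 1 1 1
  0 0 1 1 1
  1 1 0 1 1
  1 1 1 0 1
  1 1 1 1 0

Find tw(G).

A width-3 tree decomposition is:
Bags: B1 = {b, c, d, e}  B2 = {a, c, d, e}
Tree: B1–B2
The largest bag has 4 vertices, giving width 3; this decomposition certifies tw(G) ≤ 3. For the lower bound, the 4 vertices {a, c, d, e} are pairwise adjacent, and any tree decomposition puts a clique entirely inside one bag — forcing width ≥ 3. Therefore the treewidth is 3.

3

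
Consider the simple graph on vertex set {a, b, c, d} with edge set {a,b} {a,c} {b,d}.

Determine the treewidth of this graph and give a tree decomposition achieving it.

The largest bag has 2 vertices, giving width 1; this decomposition certifies tw(G) ≤ 1. G has an edge, so its treewidth is at least 1. Hence tw(G) = 1 exactly.

Treewidth 1.
One such decomposition:
Bags: B1 = {a, c}  B2 = {a, b}  B3 = {b, d}
Tree: B1–B2, B2–B3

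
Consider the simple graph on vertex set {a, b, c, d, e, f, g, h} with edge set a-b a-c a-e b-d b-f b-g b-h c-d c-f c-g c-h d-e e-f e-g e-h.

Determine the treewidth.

A width-3 tree decomposition is:
Bags: B1 = {b, c, e, h}  B2 = {b, c, d, e}  B3 = {b, c, e, f}  B4 = {b, c, e, g}  B5 = {a, b, c, e}
Tree: B1–B2, B2–B3, B3–B4, B4–B5
Every bag has size at most 4, so the width is 4 − 1 = 3 and tw(G) ≤ 3. For the lower bound: the 4 vertex sets {c,h}, {d,e}, {b}, {f} are disjoint, each induces a connected subgraph, and every pair is joined by at least one edge of G. Contracting each set to a single vertex therefore yields K_{4} as a minor, and since treewidth is minor-monotone, tw(G) ≥ tw(K_{4}) = 3. Hence tw(G) = 3 exactly.

3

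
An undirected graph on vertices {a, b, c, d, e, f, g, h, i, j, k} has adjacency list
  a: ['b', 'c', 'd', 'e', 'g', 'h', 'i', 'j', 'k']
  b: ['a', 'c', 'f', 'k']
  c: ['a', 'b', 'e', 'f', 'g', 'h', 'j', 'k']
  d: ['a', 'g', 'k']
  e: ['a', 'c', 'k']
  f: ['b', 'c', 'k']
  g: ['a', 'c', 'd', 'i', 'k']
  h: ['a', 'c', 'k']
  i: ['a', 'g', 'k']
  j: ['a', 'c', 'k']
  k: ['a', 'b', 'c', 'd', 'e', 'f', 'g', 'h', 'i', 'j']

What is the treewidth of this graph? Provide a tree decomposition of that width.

The largest bag has 4 vertices, giving width 3; this decomposition certifies tw(G) ≤ 3. Conversely, {a, d, g, k} is a clique of size 4, and the vertices of any clique must share a bag in every tree decomposition; so some bag has ≥ 4 vertices and tw(G) ≥ 3. The upper and lower bounds meet at 3, so that is the treewidth.

Treewidth 3.
One such decomposition:
Bags: B1 = {b, c, f, k}  B2 = {a, b, c, k}  B3 = {a, c, e, k}  B4 = {a, c, g, k}  B5 = {a, c, h, k}  B6 = {a, d, g, k}  B7 = {a, c, j, k}  B8 = {a, g, i, k}
Tree: B1–B2, B2–B3, B2–B4, B4–B5, B4–B6, B4–B7, B4–B8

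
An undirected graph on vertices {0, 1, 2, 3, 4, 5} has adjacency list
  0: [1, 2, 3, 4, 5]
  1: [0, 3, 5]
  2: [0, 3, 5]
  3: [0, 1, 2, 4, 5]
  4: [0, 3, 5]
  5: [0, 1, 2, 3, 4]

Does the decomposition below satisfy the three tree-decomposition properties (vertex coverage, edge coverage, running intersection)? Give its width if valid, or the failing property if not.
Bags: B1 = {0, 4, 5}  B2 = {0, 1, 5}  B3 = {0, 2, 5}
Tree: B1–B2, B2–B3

No — vertex 3 appears in no bag.

A tree decomposition must satisfy three properties: every vertex lies in some bag; for every edge, both endpoints lie together in some bag; and for every vertex, the bags containing it form a connected subtree. Here vertex 3 appears in no bag, so the decomposition is invalid.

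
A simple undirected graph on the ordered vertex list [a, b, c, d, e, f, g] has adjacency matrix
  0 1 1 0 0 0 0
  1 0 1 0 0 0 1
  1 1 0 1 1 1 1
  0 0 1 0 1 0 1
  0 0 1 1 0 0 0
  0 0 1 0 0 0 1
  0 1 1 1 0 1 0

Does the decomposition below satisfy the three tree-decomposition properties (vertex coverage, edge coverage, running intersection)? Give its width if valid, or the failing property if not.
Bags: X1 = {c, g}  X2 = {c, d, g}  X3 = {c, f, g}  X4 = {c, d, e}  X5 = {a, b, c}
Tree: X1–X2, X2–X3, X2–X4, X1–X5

A tree decomposition must satisfy three properties: every vertex lies in some bag; for every edge, both endpoints lie together in some bag; and for every vertex, the bags containing it form a connected subtree. Here edge (b,g) lies in no bag, so the decomposition is invalid.

No — edge (b,g) lies in no bag.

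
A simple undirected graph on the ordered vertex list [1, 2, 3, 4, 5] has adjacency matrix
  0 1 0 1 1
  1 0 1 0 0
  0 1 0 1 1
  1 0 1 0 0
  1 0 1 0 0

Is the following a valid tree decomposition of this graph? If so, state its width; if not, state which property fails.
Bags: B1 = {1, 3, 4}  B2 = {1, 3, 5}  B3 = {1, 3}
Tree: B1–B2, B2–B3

A tree decomposition must satisfy three properties: every vertex lies in some bag; for every edge, both endpoints lie together in some bag; and for every vertex, the bags containing it form a connected subtree. Here vertex 2 appears in no bag, so the decomposition is invalid.

No — vertex 2 appears in no bag.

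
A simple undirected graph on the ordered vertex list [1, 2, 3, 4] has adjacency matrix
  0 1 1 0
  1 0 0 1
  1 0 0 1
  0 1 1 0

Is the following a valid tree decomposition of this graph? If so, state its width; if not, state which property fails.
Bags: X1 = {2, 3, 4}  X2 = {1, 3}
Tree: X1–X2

A tree decomposition must satisfy three properties: every vertex lies in some bag; for every edge, both endpoints lie together in some bag; and for every vertex, the bags containing it form a connected subtree. Here edge (2,1) lies in no bag, so the decomposition is invalid.

No — edge (2,1) lies in no bag.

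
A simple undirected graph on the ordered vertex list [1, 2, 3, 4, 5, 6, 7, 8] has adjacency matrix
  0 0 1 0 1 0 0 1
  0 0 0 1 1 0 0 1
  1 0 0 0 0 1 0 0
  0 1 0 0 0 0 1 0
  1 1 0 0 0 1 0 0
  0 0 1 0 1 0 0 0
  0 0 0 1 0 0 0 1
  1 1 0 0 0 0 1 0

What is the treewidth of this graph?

A width-2 tree decomposition is:
Bags: B1 = {4, 7, 8}  B2 = {2, 4, 8}  B3 = {1, 2, 8}  B4 = {1, 2, 5}  B5 = {1, 3, 5}  B6 = {3, 5, 6}
Tree: B1–B2, B2–B3, B3–B4, B4–B5, B5–B6
Each bag holds 3 vertices, so the decomposition has width 2, which upper-bounds the treewidth. The edges 7–4–2–8–7 form a cycle, so G is not a tree and its treewidth is at least 2. Combining the bounds, tw(G) = 2.

2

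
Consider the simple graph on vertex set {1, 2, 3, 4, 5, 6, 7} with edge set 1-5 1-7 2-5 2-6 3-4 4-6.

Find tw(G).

A width-1 tree decomposition is:
Bags: B1 = {1, 7}  B2 = {1, 5}  B3 = {2, 5}  B4 = {2, 6}  B5 = {4, 6}  B6 = {3, 4}
Tree: B1–B2, B2–B3, B3–B4, B4–B5, B5–B6
Each bag holds 2 vertices, so the decomposition has width 1, which upper-bounds the treewidth. G has an edge, so its treewidth is at least 1. Therefore the treewidth is 1.

1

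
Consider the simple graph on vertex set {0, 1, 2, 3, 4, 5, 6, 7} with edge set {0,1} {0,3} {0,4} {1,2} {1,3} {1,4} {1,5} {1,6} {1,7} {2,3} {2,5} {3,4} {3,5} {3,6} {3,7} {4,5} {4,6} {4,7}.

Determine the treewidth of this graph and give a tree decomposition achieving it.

Each bag holds 4 vertices, so the decomposition has width 3, which upper-bounds the treewidth. For the lower bound, the 4 vertices {1, 2, 3, 5} are pairwise adjacent, and any tree decomposition puts a clique entirely inside one bag — forcing width ≥ 3. Therefore the treewidth is 3.

Treewidth 3.
One optimal decomposition is:
Bags: B1 = {1, 3, 4, 6}  B2 = {1, 3, 4, 5}  B3 = {1, 2, 3, 5}  B4 = {0, 1, 3, 4}  B5 = {1, 3, 4, 7}
Tree: B1–B2, B2–B3, B2–B4, B1–B5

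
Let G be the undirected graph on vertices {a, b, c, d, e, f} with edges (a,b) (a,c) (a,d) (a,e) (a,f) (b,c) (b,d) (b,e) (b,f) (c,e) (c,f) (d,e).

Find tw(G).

3

A width-3 tree decomposition is:
Bags: B1 = {a, b, c, f}  B2 = {a, b, c, e}  B3 = {a, b, d, e}
Tree: B1–B2, B2–B3
Each bag holds 4 vertices, so the decomposition has width 3, which upper-bounds the treewidth. For the lower bound, the 4 vertices {a, b, d, e} are pairwise adjacent, and any tree decomposition puts a clique entirely inside one bag — forcing width ≥ 3. The upper and lower bounds meet at 3, so that is the treewidth.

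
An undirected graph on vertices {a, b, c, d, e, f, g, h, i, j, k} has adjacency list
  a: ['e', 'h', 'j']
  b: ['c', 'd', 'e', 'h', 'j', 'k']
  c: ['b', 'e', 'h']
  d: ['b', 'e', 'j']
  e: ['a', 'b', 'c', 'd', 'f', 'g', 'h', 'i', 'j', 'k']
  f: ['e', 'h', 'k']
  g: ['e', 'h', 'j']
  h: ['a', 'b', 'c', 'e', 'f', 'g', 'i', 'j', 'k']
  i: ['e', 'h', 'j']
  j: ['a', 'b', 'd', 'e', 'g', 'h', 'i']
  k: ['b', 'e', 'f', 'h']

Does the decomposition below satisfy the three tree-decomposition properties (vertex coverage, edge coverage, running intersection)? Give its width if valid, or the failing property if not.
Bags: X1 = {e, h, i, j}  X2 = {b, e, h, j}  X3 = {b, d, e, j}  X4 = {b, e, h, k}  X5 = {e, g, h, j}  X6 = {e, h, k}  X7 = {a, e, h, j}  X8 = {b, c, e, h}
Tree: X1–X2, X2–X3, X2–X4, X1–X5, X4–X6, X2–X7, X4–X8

No — vertex f appears in no bag.

A tree decomposition must satisfy three properties: every vertex lies in some bag; for every edge, both endpoints lie together in some bag; and for every vertex, the bags containing it form a connected subtree. Here vertex f appears in no bag, so the decomposition is invalid.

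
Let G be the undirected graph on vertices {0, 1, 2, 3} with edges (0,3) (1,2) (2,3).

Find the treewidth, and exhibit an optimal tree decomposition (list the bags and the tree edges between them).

Every bag has size at most 2, so the width is 2 − 1 = 1 and tw(G) ≤ 1. Since G has at least one edge (e.g. 3–0), it is not an edgeless graph, so tw(G) ≥ 1. Hence tw(G) = 1 exactly.

Treewidth 1.
One optimal decomposition is:
Bags: B1 = {0, 3}  B2 = {2, 3}  B3 = {1, 2}
Tree: B1–B2, B2–B3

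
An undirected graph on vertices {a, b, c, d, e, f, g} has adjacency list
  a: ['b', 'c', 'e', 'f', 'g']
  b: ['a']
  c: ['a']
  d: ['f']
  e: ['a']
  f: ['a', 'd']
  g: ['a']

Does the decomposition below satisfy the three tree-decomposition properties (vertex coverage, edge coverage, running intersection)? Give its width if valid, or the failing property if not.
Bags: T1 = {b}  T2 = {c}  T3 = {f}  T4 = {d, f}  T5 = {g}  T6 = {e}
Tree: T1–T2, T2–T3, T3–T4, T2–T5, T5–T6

No — vertex a appears in no bag.

A tree decomposition must satisfy three properties: every vertex lies in some bag; for every edge, both endpoints lie together in some bag; and for every vertex, the bags containing it form a connected subtree. Here vertex a appears in no bag, so the decomposition is invalid.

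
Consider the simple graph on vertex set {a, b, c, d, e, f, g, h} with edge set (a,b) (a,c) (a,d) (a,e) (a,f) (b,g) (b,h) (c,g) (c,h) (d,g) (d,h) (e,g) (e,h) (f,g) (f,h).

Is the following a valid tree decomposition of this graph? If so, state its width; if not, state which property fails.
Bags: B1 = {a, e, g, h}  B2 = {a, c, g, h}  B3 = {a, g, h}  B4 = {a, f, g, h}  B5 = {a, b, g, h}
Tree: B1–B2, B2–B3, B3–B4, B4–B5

No — vertex d appears in no bag.

A tree decomposition must satisfy three properties: every vertex lies in some bag; for every edge, both endpoints lie together in some bag; and for every vertex, the bags containing it form a connected subtree. Here vertex d appears in no bag, so the decomposition is invalid.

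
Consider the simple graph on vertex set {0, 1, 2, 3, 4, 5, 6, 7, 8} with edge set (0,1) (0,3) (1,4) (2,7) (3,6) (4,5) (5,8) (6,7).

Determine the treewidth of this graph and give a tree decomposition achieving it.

Treewidth 1.
Bags: B1 = {5, 8}  B2 = {4, 5}  B3 = {1, 4}  B4 = {0, 1}  B5 = {0, 3}  B6 = {3, 6}  B7 = {6, 7}  B8 = {2, 7}
Tree: B1–B2, B2–B3, B3–B4, B4–B5, B5–B6, B6–B7, B7–B8

The largest bag has 2 vertices, giving width 1; this decomposition certifies tw(G) ≤ 1. G has an edge, so its treewidth is at least 1. The upper and lower bounds meet at 1, so that is the treewidth.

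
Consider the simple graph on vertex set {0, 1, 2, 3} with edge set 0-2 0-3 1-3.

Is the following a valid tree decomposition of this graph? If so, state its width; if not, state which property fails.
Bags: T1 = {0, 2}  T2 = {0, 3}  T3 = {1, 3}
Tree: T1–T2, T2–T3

Yes; width 1.

Every vertex of G appears in some bag (union = {0, 1, 2, 3}); every edge is covered by a bag; and for each vertex v the set of bags containing v is connected in the bag tree. The decomposition is therefore valid. The largest bag has 2 vertices, so the width is 1.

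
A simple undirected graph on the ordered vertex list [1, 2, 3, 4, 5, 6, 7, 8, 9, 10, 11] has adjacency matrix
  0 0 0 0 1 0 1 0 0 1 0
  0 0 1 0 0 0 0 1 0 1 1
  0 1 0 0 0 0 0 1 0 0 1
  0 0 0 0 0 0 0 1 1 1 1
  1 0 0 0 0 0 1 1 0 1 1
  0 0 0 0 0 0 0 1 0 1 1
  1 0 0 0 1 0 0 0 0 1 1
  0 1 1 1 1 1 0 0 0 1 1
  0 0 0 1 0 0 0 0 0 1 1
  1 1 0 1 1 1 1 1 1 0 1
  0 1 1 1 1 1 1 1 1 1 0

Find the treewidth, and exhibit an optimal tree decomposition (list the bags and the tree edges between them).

The largest bag has 4 vertices, giving width 3; this decomposition certifies tw(G) ≤ 3. On the other hand G contains the 4-clique {1, 5, 7, 10}. A clique must lie in a single bag of any decomposition, so no decomposition can have width below 3. Combining the bounds, tw(G) = 3.

Treewidth 3.
One such decomposition:
Bags: B1 = {5, 7, 10, 11}  B2 = {5, 8, 10, 11}  B3 = {2, 8, 10, 11}  B4 = {4, 8, 10, 11}  B5 = {6, 8, 10, 11}  B6 = {1, 5, 7, 10}  B7 = {4, 9, 10, 11}  B8 = {2, 3, 8, 11}
Tree: B1–B2, B2–B3, B3–B4, B4–B5, B1–B6, B4–B7, B3–B8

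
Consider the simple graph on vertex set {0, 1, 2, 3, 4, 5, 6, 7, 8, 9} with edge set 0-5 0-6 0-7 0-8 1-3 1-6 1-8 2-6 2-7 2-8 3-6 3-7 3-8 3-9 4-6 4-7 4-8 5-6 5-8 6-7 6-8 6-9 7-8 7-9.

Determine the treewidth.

3

A width-3 tree decomposition is:
Bags: B1 = {0, 5, 6, 8}  B2 = {0, 6, 7, 8}  B3 = {3, 6, 7, 8}  B4 = {1, 3, 6, 8}  B5 = {3, 6, 7, 9}  B6 = {4, 6, 7, 8}  B7 = {2, 6, 7, 8}
Tree: B1–B2, B2–B3, B3–B4, B3–B5, B2–B6, B2–B7
Each bag holds 4 vertices, so the decomposition has width 3, which upper-bounds the treewidth. For the lower bound, the 4 vertices {1, 3, 6, 8} are pairwise adjacent, and any tree decomposition puts a clique entirely inside one bag — forcing width ≥ 3. Therefore the treewidth is 3.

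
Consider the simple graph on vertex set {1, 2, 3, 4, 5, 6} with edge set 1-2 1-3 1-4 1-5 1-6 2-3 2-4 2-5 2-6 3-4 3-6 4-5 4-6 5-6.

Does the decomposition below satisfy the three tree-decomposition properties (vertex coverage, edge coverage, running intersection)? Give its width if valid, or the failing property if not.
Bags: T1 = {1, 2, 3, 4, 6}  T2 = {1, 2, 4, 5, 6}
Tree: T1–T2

Every vertex of G appears in some bag (union = {1, 2, 3, 4, 5, 6}); every edge is covered by a bag; and for each vertex v the set of bags containing v is connected in the bag tree. The decomposition is therefore valid. The largest bag has 5 vertices, so the width is 4.

Yes; width 4.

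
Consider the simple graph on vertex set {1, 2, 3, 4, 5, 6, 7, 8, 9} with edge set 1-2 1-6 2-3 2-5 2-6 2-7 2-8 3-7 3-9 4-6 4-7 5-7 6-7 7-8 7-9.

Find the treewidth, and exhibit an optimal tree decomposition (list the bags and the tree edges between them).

Treewidth 2.
Bags: B1 = {2, 5, 7}  B2 = {2, 3, 7}  B3 = {2, 6, 7}  B4 = {1, 2, 6}  B5 = {2, 7, 8}  B6 = {4, 6, 7}  B7 = {3, 7, 9}
Tree: B1–B2, B2–B3, B3–B4, B3–B5, B3–B6, B2–B7

The largest bag has 3 vertices, giving width 2; this decomposition certifies tw(G) ≤ 2. For the lower bound, the 3 vertices {1, 2, 6} are pairwise adjacent, and any tree decomposition puts a clique entirely inside one bag — forcing width ≥ 2. Therefore the treewidth is 2.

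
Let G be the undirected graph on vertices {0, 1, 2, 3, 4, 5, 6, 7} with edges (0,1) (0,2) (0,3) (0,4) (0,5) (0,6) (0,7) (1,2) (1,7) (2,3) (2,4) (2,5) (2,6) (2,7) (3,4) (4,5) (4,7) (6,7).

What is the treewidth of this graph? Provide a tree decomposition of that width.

Treewidth 3.
One such decomposition:
Bags: B1 = {0, 2, 4, 7}  B2 = {0, 2, 3, 4}  B3 = {0, 2, 4, 5}  B4 = {0, 2, 6, 7}  B5 = {0, 1, 2, 7}
Tree: B1–B2, B2–B3, B1–B4, B4–B5

Each bag holds 4 vertices, so the decomposition has width 3, which upper-bounds the treewidth. For the lower bound, the 4 vertices {0, 1, 2, 7} are pairwise adjacent, and any tree decomposition puts a clique entirely inside one bag — forcing width ≥ 3. Combining the bounds, tw(G) = 3.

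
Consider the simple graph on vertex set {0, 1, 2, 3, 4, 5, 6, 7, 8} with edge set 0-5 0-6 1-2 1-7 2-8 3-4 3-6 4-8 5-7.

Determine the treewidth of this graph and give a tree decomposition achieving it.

Treewidth 2.
One such decomposition:
Bags: B1 = {1, 2, 8}  B2 = {1, 7, 8}  B3 = {5, 7, 8}  B4 = {0, 5, 8}  B5 = {0, 6, 8}  B6 = {3, 6, 8}  B7 = {3, 4, 8}
Tree: B1–B2, B2–B3, B3–B4, B4–B5, B5–B6, B6–B7

The largest bag has 3 vertices, giving width 2; this decomposition certifies tw(G) ≤ 2. The edges 8–2–1–7–5–0–6–3–4–8 form a cycle, so G is not a tree and its treewidth is at least 2. Hence tw(G) = 2 exactly.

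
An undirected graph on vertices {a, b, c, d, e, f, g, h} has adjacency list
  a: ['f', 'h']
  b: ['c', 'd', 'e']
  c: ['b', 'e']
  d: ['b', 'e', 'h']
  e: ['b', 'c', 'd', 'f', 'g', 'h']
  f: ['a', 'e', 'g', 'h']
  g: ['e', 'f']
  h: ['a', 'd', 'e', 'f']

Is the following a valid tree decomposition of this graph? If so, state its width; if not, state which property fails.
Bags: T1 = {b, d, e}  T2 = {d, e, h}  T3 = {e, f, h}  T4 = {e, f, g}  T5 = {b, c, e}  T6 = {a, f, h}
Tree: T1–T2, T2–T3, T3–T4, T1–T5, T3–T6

Every vertex of G appears in some bag (union = {a, b, c, d, e, f, g, h}); every edge is covered by a bag; and for each vertex v the set of bags containing v is connected in the bag tree. The decomposition is therefore valid. The largest bag has 3 vertices, so the width is 2.

Yes; width 2.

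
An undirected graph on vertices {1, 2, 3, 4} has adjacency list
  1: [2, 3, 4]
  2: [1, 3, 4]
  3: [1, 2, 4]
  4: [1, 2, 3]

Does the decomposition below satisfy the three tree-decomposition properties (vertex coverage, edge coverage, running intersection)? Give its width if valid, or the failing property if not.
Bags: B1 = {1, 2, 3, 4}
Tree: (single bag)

Every vertex of G appears in some bag (union = {1, 2, 3, 4}); every edge is covered by a bag; and for each vertex v the set of bags containing v is connected in the bag tree. The decomposition is therefore valid. The largest bag has 4 vertices, so the width is 3.

Yes; width 3.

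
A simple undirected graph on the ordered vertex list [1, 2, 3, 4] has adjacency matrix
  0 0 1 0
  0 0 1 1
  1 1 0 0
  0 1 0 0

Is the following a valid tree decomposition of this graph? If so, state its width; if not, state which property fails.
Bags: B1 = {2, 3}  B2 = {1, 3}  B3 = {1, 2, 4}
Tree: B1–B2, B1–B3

A tree decomposition must satisfy three properties: every vertex lies in some bag; for every edge, both endpoints lie together in some bag; and for every vertex, the bags containing it form a connected subtree. Here bags containing vertex 1 are not connected in the tree, so the decomposition is invalid.

No — bags containing vertex 1 are not connected in the tree.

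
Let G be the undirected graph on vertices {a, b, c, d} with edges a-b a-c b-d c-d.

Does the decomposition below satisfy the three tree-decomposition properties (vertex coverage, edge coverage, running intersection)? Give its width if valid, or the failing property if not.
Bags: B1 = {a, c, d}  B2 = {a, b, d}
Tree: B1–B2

Yes; width 2.

Every vertex of G appears in some bag (union = {a, b, c, d}); every edge is covered by a bag; and for each vertex v the set of bags containing v is connected in the bag tree. The decomposition is therefore valid. The largest bag has 3 vertices, so the width is 2.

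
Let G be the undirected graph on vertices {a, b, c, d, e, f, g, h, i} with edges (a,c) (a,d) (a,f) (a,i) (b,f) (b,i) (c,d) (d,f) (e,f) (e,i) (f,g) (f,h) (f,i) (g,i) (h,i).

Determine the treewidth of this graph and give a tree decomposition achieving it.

The largest bag has 3 vertices, giving width 2; this decomposition certifies tw(G) ≤ 2. Conversely, {a, c, d} is a clique of size 3, and the vertices of any clique must share a bag in every tree decomposition; so some bag has ≥ 3 vertices and tw(G) ≥ 2. Hence tw(G) = 2 exactly.

Treewidth 2.
One such decomposition:
Bags: B1 = {a, f, i}  B2 = {f, g, i}  B3 = {e, f, i}  B4 = {f, h, i}  B5 = {a, d, f}  B6 = {a, c, d}  B7 = {b, f, i}
Tree: B1–B2, B2–B3, B3–B4, B1–B5, B5–B6, B4–B7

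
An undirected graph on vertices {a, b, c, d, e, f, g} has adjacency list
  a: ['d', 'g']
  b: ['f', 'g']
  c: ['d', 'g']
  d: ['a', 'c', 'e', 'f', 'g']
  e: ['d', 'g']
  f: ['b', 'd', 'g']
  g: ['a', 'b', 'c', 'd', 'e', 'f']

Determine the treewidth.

A width-2 tree decomposition is:
Bags: B1 = {d, f, g}  B2 = {d, e, g}  B3 = {b, f, g}  B4 = {c, d, g}  B5 = {a, d, g}
Tree: B1–B2, B1–B3, B1–B4, B1–B5
The largest bag has 3 vertices, giving width 2; this decomposition certifies tw(G) ≤ 2. For the lower bound, the 3 vertices {d, e, g} are pairwise adjacent, and any tree decomposition puts a clique entirely inside one bag — forcing width ≥ 2. Combining the bounds, tw(G) = 2.

2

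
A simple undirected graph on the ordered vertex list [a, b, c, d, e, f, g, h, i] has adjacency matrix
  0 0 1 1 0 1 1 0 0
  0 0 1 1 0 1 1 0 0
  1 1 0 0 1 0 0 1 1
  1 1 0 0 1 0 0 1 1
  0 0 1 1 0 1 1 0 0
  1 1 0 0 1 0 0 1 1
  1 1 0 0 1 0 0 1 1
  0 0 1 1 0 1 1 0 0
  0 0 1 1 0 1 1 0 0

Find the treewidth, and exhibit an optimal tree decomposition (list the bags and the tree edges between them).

Treewidth 4.
One optimal decomposition is:
Bags: B1 = {b, c, d, f, g}  B2 = {c, d, f, g, h}  B3 = {c, d, f, g, i}  B4 = {c, d, e, f, g}  B5 = {a, c, d, f, g}
Tree: B1–B2, B2–B3, B3–B4, B4–B5

The largest bag has 5 vertices, giving width 4; this decomposition certifies tw(G) ≤ 4. For the lower bound: the 5 vertex sets {b,d}, {g,h}, {f,i}, {c}, {e} are disjoint, each induces a connected subgraph, and every pair is joined by at least one edge of G. Contracting each set to a single vertex therefore yields K_{5} as a minor, and since treewidth is minor-monotone, tw(G) ≥ tw(K_{5}) = 4. Hence tw(G) = 4 exactly.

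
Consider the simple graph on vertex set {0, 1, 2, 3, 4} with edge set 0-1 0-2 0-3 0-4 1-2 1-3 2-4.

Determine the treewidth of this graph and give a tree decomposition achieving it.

Every bag has size at most 3, so the width is 3 − 1 = 2 and tw(G) ≤ 2. On the other hand G contains the 3-clique {0, 1, 2}. A clique must lie in a single bag of any decomposition, so no decomposition can have width below 2. Combining the bounds, tw(G) = 2.

Treewidth 2.
Bags: B1 = {0, 1, 2}  B2 = {0, 2, 4}  B3 = {0, 1, 3}
Tree: B1–B2, B1–B3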